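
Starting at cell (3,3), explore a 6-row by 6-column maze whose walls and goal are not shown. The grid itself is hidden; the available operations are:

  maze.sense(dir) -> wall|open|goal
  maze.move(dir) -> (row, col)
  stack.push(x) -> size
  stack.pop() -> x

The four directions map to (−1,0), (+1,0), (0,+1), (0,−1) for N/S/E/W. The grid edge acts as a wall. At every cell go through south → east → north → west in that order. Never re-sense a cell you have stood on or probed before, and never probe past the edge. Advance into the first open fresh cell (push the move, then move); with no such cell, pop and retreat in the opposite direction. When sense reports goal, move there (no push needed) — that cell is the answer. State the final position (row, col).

$ maze.sense dir=south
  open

$ stack.push x=south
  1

$ maze.move dir=south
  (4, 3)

$ maze.sense dir=south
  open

$ stack.push x=south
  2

$ maze.move dir=south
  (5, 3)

$ maze.sense dir=east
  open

$ stack.push x=east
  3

$ maze.move dir=east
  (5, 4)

$ maze.sense dir=east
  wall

$ maze.sense dir=north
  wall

$ stack.pop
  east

$ maze.move dir=west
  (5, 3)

$ maze.sense dir=west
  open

$ stack.push x=west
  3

$ maze.move dir=west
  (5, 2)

$ maze.sense dir=north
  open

$ stack.push x=north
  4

$ maze.move dir=north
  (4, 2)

$ maze.sense dir=north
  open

$ stack.push x=north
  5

$ maze.move dir=north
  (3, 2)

$ maze.sense dir=north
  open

$ stack.push x=north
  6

$ maze.move dir=north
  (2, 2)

$ maze.sense dir=east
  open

$ stack.push x=east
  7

$ maze.move dir=east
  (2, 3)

$ maze.sense dir=east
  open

$ stack.push x=east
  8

$ maze.move dir=east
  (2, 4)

$ maze.sense dir=south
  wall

$ maze.sense dir=east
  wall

$ maze.sense dir=north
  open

$ stack.push x=north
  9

$ maze.move dir=north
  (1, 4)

$ maze.sense dir=east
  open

$ stack.push x=east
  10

$ maze.move dir=east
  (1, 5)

$ maze.sense dir=north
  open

$ stack.push x=north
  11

$ maze.move dir=north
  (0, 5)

$ maze.sense dir=west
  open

$ stack.push x=west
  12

$ maze.move dir=west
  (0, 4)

$ maze.sense dir=west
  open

$ stack.push x=west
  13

$ maze.move dir=west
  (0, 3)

$ maze.sense dir=south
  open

$ stack.push x=south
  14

$ maze.move dir=south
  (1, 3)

$ maze.sense dir=west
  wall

$ stack.pop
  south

$ maze.move dir=north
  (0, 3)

$ maze.sense dir=west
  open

$ stack.push x=west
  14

$ maze.move dir=west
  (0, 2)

$ maze.sense dir=west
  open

$ stack.push x=west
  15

$ maze.move dir=west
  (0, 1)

$ maze.sense dir=south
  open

$ stack.push x=south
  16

$ maze.move dir=south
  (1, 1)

$ maze.sense dir=south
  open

$ stack.push x=south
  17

$ maze.move dir=south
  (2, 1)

$ maze.sense dir=south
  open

$ stack.push x=south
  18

$ maze.move dir=south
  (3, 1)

$ maze.sense dir=south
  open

$ stack.push x=south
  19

$ maze.move dir=south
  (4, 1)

$ maze.sense dir=south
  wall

$ maze.sense dir=west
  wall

$ stack.pop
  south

$ maze.move dir=north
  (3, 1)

$ maze.sense dir=west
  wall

$ stack.pop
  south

$ maze.move dir=north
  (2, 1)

$ maze.sense dir=west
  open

$ stack.push x=west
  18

$ maze.move dir=west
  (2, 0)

$ maze.sense dir=north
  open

$ stack.push x=north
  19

$ maze.move dir=north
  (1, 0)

$ maze.sense dir=north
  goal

$ maze.move dir=north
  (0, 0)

Answer: (0, 0)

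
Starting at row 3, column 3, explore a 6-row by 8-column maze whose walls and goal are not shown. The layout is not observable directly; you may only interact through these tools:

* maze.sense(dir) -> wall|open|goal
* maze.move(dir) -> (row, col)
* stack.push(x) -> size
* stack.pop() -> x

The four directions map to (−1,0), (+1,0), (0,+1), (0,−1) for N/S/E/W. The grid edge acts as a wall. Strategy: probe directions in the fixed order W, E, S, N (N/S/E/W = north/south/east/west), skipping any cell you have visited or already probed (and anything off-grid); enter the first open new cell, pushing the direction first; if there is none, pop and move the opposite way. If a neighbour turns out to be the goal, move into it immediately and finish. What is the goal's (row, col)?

-- maze.sense(dir→west) ~> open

-- stack.push(x→west) ~> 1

-- maze.move(dir→west) ~> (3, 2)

-- maze.sense(dir→west) ~> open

-- stack.push(x→west) ~> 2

-- maze.move(dir→west) ~> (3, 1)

-- maze.sense(dir→west) ~> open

-- stack.push(x→west) ~> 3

-- maze.move(dir→west) ~> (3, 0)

-- maze.sense(dir→south) ~> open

-- stack.push(x→south) ~> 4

-- maze.move(dir→south) ~> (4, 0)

-- maze.sense(dir→east) ~> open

-- stack.push(x→east) ~> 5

-- maze.move(dir→east) ~> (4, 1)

-- maze.sense(dir→east) ~> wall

-- maze.sense(dir→south) ~> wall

-- stack.pop() ~> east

-- maze.move(dir→west) ~> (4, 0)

-- maze.sense(dir→south) ~> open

-- stack.push(x→south) ~> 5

-- maze.move(dir→south) ~> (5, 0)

-- stack.pop() ~> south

-- maze.move(dir→north) ~> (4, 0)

-- stack.pop() ~> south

-- maze.move(dir→north) ~> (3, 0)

-- maze.sense(dir→north) ~> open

-- stack.push(x→north) ~> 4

-- maze.move(dir→north) ~> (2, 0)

-- maze.sense(dir→east) ~> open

-- stack.push(x→east) ~> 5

-- maze.move(dir→east) ~> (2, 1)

-- maze.sense(dir→east) ~> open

-- stack.push(x→east) ~> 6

-- maze.move(dir→east) ~> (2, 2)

-- maze.sense(dir→east) ~> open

-- stack.push(x→east) ~> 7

-- maze.move(dir→east) ~> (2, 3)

-- maze.sense(dir→east) ~> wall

-- maze.sense(dir→north) ~> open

-- stack.push(x→north) ~> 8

-- maze.move(dir→north) ~> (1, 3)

-- maze.sense(dir→west) ~> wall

-- maze.sense(dir→east) ~> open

-- stack.push(x→east) ~> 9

-- maze.move(dir→east) ~> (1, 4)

-- maze.sense(dir→east) ~> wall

-- maze.sense(dir→north) ~> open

-- stack.push(x→north) ~> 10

-- maze.move(dir→north) ~> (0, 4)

-- maze.sense(dir→west) ~> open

-- stack.push(x→west) ~> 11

-- maze.move(dir→west) ~> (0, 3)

-- maze.sense(dir→west) ~> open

-- stack.push(x→west) ~> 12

-- maze.move(dir→west) ~> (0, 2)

-- maze.sense(dir→west) ~> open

-- stack.push(x→west) ~> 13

-- maze.move(dir→west) ~> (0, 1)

-- maze.sense(dir→west) ~> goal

-- maze.move(dir→west) ~> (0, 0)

Answer: (0, 0)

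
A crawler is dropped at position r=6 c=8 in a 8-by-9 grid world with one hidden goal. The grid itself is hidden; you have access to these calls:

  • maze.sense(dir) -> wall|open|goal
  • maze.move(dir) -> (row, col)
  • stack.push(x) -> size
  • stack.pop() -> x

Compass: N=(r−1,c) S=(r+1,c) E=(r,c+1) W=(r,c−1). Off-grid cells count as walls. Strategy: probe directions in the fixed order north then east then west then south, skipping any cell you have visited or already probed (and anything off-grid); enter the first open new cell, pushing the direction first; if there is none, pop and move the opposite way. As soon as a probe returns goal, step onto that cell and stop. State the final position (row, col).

Invoking maze.sense with dir=north, which returns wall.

I call maze.sense with dir=west, yielding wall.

I call maze.sense with dir=south, — result: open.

Using stack.push with x=south, giving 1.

Now I run maze.move with dir=south, yielding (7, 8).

Next I call maze.sense with dir=west, → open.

Invoking stack.push with x=west, and observe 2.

Now I run maze.move with dir=west, which returns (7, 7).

Calling maze.sense with dir=west, and observe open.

Invoking stack.push with x=west, yielding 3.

I invoke maze.move with dir=west, — result: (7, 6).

I invoke maze.sense with dir=north, which returns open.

Then stack.push with x=north, : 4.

I run maze.move with dir=north, and see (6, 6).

I try maze.sense with dir=north, — result: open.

I invoke stack.push with x=north, which returns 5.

Invoking maze.move with dir=north, and get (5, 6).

Next I call maze.sense with dir=north, giving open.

Calling stack.push with x=north, giving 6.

I call maze.move with dir=north, giving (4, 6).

I invoke maze.sense with dir=north, giving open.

Now I run stack.push with x=north, and observe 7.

Next I call maze.move with dir=north, and get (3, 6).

I run maze.sense with dir=north, — result: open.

Calling stack.push with x=north, and observe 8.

I try maze.move with dir=north, and observe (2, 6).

I try maze.sense with dir=north, yielding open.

Next I call stack.push with x=north, → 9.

I call maze.move with dir=north, : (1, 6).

I invoke maze.sense with dir=north, and observe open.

Now I run stack.push with x=north, which returns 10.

Then maze.move with dir=north, and see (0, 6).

Using maze.sense with dir=east, which returns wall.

I call maze.sense with dir=west, which returns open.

Then stack.push with x=west, — result: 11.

I invoke maze.move with dir=west, and see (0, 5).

Next I call maze.sense with dir=west, giving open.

Calling stack.push with x=west, — result: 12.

I try maze.move with dir=west, and see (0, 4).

Invoking maze.sense with dir=west, and see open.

Then stack.push with x=west, giving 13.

I call maze.move with dir=west, and get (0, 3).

I run maze.sense with dir=west, giving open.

I use stack.push with x=west, giving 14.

Using maze.move with dir=west, and observe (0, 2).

Then maze.sense with dir=west, → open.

I use stack.push with x=west, which returns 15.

I run maze.move with dir=west, yielding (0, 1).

Then maze.sense with dir=west, giving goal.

Then maze.move with dir=west, and see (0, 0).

Answer: (0, 0)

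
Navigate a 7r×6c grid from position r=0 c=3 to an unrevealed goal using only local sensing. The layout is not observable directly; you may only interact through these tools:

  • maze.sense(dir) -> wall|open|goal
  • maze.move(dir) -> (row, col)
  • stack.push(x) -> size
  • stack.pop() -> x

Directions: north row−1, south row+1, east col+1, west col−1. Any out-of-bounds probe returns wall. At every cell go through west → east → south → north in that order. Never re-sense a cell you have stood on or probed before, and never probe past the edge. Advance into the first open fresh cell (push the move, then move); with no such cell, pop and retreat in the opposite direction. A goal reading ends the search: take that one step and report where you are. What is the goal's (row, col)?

Then maze.sense using dir→west, giving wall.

Using maze.sense using dir→east, : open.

I run stack.push using x→east, yielding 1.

Using maze.move using dir→east, → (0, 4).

Then maze.sense using dir→east, and see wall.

I try maze.sense using dir→south, and observe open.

Calling stack.push using x→south, — result: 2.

Now I run maze.move using dir→south, — result: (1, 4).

I use maze.sense using dir→west, which returns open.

I call stack.push using x→west, yielding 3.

I invoke maze.move using dir→west, → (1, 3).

Invoking maze.sense using dir→west, and observe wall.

Using maze.sense using dir→south, and see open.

I try stack.push using x→south, and get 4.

I run maze.move using dir→south, giving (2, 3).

I try maze.sense using dir→west, which returns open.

I try stack.push using x→west, giving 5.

I use maze.move using dir→west, and see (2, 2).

Using maze.sense using dir→west, which returns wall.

I run maze.sense using dir→south, giving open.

Using stack.push using x→south, : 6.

Now I run maze.move using dir→south, and get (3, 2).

Calling maze.sense using dir→west, and observe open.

Using stack.push using x→west, and get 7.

Next I call maze.move using dir→west, — result: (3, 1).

I try maze.sense using dir→west, : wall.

I invoke maze.sense using dir→south, : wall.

Now I run stack.pop, — result: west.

I call maze.move using dir→east, which returns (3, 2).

I invoke maze.sense using dir→east, yielding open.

Calling stack.push using x→east, and see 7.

I call maze.move using dir→east, → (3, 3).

I try maze.sense using dir→east, and observe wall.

I call maze.sense using dir→south, : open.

I invoke stack.push using x→south, and see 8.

I use maze.move using dir→south, and see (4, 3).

Next I call maze.sense using dir→west, and get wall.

Now I run maze.sense using dir→east, which returns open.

Calling stack.push using x→east, and get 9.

Now I run maze.move using dir→east, → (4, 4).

Then maze.sense using dir→east, giving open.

I try stack.push using x→east, and see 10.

I run maze.move using dir→east, yielding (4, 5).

Then maze.sense using dir→south, and get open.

Next I call stack.push using x→south, yielding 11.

Invoking maze.move using dir→south, — result: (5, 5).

Next I call maze.sense using dir→west, → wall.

Calling maze.sense using dir→south, giving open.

Next I call stack.push using x→south, which returns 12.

I try maze.move using dir→south, and see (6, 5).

Then maze.sense using dir→west, and observe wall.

I invoke stack.pop(), which returns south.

Calling maze.move using dir→north, → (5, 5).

Next I call stack.pop(), giving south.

I try maze.move using dir→north, — result: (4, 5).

I use maze.sense using dir→north, and get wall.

Invoking stack.pop(), yielding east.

Next I call maze.move using dir→west, which returns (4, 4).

I run stack.pop(), giving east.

I run maze.move using dir→west, and see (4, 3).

I run maze.sense using dir→south, : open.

I use stack.push using x→south, : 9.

I call maze.move using dir→south, and observe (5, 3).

Calling maze.sense using dir→west, giving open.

Now I run stack.push using x→west, → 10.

Now I run maze.move using dir→west, yielding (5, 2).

Then maze.sense using dir→west, : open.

I run stack.push using x→west, which returns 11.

I run maze.move using dir→west, — result: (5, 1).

Invoking maze.sense using dir→west, and observe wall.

I call maze.sense using dir→south, and observe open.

I invoke stack.push using x→south, — result: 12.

I use maze.move using dir→south, — result: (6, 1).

I invoke maze.sense using dir→west, → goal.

I call maze.move using dir→west, → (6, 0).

Answer: (6, 0)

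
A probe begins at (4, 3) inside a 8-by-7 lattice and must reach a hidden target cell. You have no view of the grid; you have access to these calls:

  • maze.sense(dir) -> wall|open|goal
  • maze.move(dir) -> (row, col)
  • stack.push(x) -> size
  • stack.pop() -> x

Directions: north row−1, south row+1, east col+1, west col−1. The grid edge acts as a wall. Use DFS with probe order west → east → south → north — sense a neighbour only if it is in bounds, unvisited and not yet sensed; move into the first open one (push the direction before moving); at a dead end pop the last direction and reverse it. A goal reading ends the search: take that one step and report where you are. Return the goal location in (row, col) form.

~$ maze.sense dir: west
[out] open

~$ stack.push x: west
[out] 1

~$ maze.move dir: west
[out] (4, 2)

~$ maze.sense dir: west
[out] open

~$ stack.push x: west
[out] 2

~$ maze.move dir: west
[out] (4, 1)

~$ maze.sense dir: west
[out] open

~$ stack.push x: west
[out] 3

~$ maze.move dir: west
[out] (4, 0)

~$ maze.sense dir: south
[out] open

~$ stack.push x: south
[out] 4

~$ maze.move dir: south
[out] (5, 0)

~$ maze.sense dir: east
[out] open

~$ stack.push x: east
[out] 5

~$ maze.move dir: east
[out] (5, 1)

~$ maze.sense dir: east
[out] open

~$ stack.push x: east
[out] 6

~$ maze.move dir: east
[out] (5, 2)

~$ maze.sense dir: east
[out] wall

~$ maze.sense dir: south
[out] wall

~$ stack.pop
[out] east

~$ maze.move dir: west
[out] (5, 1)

~$ maze.sense dir: south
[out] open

~$ stack.push x: south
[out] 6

~$ maze.move dir: south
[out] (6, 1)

~$ maze.sense dir: west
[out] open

~$ stack.push x: west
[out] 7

~$ maze.move dir: west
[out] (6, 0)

~$ maze.sense dir: south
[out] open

~$ stack.push x: south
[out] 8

~$ maze.move dir: south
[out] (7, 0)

~$ maze.sense dir: east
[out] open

~$ stack.push x: east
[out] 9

~$ maze.move dir: east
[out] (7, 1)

~$ maze.sense dir: east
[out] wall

~$ stack.pop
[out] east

~$ maze.move dir: west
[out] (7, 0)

~$ stack.pop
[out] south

~$ maze.move dir: north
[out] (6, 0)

~$ stack.pop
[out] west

~$ maze.move dir: east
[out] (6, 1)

~$ stack.pop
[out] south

~$ maze.move dir: north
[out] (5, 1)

~$ stack.pop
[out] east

~$ maze.move dir: west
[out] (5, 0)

~$ stack.pop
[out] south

~$ maze.move dir: north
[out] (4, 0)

~$ maze.sense dir: north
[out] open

~$ stack.push x: north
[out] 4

~$ maze.move dir: north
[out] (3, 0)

~$ maze.sense dir: east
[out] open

~$ stack.push x: east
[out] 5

~$ maze.move dir: east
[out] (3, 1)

~$ maze.sense dir: east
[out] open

~$ stack.push x: east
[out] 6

~$ maze.move dir: east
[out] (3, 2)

~$ maze.sense dir: east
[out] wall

~$ maze.sense dir: north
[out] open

~$ stack.push x: north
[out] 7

~$ maze.move dir: north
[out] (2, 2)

~$ maze.sense dir: west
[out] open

~$ stack.push x: west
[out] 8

~$ maze.move dir: west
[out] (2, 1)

~$ maze.sense dir: west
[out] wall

~$ maze.sense dir: north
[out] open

~$ stack.push x: north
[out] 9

~$ maze.move dir: north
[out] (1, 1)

~$ maze.sense dir: west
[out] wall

~$ maze.sense dir: east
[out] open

~$ stack.push x: east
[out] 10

~$ maze.move dir: east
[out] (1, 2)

~$ maze.sense dir: east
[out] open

~$ stack.push x: east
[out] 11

~$ maze.move dir: east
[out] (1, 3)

~$ maze.sense dir: east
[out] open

~$ stack.push x: east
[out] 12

~$ maze.move dir: east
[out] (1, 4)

~$ maze.sense dir: east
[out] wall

~$ maze.sense dir: south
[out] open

~$ stack.push x: south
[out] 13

~$ maze.move dir: south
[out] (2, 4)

~$ maze.sense dir: west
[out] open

~$ stack.push x: west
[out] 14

~$ maze.move dir: west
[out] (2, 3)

~$ stack.pop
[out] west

~$ maze.move dir: east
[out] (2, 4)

~$ maze.sense dir: east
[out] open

~$ stack.push x: east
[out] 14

~$ maze.move dir: east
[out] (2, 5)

~$ maze.sense dir: east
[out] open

~$ stack.push x: east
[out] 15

~$ maze.move dir: east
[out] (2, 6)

~$ maze.sense dir: south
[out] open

~$ stack.push x: south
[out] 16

~$ maze.move dir: south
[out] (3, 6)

~$ maze.sense dir: west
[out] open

~$ stack.push x: west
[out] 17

~$ maze.move dir: west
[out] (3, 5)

~$ maze.sense dir: west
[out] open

~$ stack.push x: west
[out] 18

~$ maze.move dir: west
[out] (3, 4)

~$ maze.sense dir: south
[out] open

~$ stack.push x: south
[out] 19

~$ maze.move dir: south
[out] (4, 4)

~$ maze.sense dir: east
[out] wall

~$ maze.sense dir: south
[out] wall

~$ stack.pop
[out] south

~$ maze.move dir: north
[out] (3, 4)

~$ stack.pop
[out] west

~$ maze.move dir: east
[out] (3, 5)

~$ stack.pop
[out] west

~$ maze.move dir: east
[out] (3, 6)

~$ maze.sense dir: south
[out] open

~$ stack.push x: south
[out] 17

~$ maze.move dir: south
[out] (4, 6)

~$ maze.sense dir: south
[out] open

~$ stack.push x: south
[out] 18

~$ maze.move dir: south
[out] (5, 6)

~$ maze.sense dir: west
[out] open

~$ stack.push x: west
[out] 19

~$ maze.move dir: west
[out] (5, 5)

~$ maze.sense dir: south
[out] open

~$ stack.push x: south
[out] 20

~$ maze.move dir: south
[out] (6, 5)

~$ maze.sense dir: west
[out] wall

~$ maze.sense dir: east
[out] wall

~$ maze.sense dir: south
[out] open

~$ stack.push x: south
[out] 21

~$ maze.move dir: south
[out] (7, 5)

~$ maze.sense dir: west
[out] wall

~$ maze.sense dir: east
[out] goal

~$ maze.move dir: east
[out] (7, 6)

Answer: (7, 6)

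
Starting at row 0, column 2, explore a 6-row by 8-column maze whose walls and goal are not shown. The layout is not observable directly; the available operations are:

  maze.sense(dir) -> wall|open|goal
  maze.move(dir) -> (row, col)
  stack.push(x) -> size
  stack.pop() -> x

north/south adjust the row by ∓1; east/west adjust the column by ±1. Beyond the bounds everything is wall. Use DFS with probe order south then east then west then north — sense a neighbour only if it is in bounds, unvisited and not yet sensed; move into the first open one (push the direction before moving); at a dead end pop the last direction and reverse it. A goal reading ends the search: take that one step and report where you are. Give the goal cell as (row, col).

-- 1. maze.sense(south) : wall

-- 2. maze.sense(east) : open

-- 3. stack.push(east) : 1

-- 4. maze.move(east) : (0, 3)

-- 5. maze.sense(south) : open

-- 6. stack.push(south) : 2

-- 7. maze.move(south) : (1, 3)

-- 8. maze.sense(south) : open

-- 9. stack.push(south) : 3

-- 10. maze.move(south) : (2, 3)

-- 11. maze.sense(south) : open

-- 12. stack.push(south) : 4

-- 13. maze.move(south) : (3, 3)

-- 14. maze.sense(south) : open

-- 15. stack.push(south) : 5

-- 16. maze.move(south) : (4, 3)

-- 17. maze.sense(south) : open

-- 18. stack.push(south) : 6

-- 19. maze.move(south) : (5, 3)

-- 20. maze.sense(east) : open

-- 21. stack.push(east) : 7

-- 22. maze.move(east) : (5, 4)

-- 23. maze.sense(east) : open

-- 24. stack.push(east) : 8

-- 25. maze.move(east) : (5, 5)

-- 26. maze.sense(east) : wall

-- 27. maze.sense(north) : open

-- 28. stack.push(north) : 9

-- 29. maze.move(north) : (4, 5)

-- 30. maze.sense(east) : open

-- 31. stack.push(east) : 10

-- 32. maze.move(east) : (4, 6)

-- 33. maze.sense(east) : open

-- 34. stack.push(east) : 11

-- 35. maze.move(east) : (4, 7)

-- 36. maze.sense(south) : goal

-- 37. maze.move(south) : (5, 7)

Answer: (5, 7)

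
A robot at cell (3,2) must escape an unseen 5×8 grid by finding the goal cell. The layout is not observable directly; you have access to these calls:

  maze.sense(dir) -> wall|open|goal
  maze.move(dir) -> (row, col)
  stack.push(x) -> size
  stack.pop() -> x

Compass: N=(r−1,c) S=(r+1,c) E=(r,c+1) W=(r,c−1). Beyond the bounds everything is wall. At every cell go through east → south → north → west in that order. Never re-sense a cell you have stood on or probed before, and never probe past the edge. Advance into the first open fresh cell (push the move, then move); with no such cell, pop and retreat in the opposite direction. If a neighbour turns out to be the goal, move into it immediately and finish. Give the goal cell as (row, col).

Invoking sense(dir: east), and observe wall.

I use sense(dir: south), and see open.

Now I run push(x: south), yielding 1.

Calling move(dir: south), which returns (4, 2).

Then sense(dir: east), and observe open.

Now I run push(x: east), → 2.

I call move(dir: east), : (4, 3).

I invoke sense(dir: east), and see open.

I try push(x: east), and get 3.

I try move(dir: east), : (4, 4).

I use sense(dir: east), — result: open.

I try push(x: east), and see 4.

Next I call move(dir: east), giving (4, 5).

Then sense(dir: east), — result: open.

Now I run push(x: east), which returns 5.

I use move(dir: east), which returns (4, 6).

Invoking sense(dir: east), and observe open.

Calling push(x: east), : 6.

Now I run move(dir: east), and see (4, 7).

I invoke sense(dir: north), yielding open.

Calling push(x: north), and see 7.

Now I run move(dir: north), and observe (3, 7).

Now I run sense(dir: north), and observe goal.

Invoking move(dir: north), yielding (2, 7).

Answer: (2, 7)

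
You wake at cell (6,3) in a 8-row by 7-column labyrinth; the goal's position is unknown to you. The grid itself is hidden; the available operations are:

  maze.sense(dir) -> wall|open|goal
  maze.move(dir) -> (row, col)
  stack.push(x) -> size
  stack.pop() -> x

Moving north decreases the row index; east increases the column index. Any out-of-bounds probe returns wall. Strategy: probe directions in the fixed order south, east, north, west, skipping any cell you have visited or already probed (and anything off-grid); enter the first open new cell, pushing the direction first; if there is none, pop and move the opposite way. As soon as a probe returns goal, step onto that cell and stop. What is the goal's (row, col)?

>> maze.sense(dir: south)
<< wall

>> maze.sense(dir: east)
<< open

>> stack.push(x: east)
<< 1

>> maze.move(dir: east)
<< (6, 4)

>> maze.sense(dir: south)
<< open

>> stack.push(x: south)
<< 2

>> maze.move(dir: south)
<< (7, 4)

>> maze.sense(dir: east)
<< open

>> stack.push(x: east)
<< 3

>> maze.move(dir: east)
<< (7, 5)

>> maze.sense(dir: east)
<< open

>> stack.push(x: east)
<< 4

>> maze.move(dir: east)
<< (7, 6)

>> maze.sense(dir: north)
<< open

>> stack.push(x: north)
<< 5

>> maze.move(dir: north)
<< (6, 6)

>> maze.sense(dir: north)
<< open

>> stack.push(x: north)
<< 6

>> maze.move(dir: north)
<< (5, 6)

>> maze.sense(dir: north)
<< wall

>> maze.sense(dir: west)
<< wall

>> stack.pop()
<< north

>> maze.move(dir: south)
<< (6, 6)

>> maze.sense(dir: west)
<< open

>> stack.push(x: west)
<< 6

>> maze.move(dir: west)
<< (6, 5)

>> stack.pop()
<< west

>> maze.move(dir: east)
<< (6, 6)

>> stack.pop()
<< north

>> maze.move(dir: south)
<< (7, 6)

>> stack.pop()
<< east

>> maze.move(dir: west)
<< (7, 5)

>> stack.pop()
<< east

>> maze.move(dir: west)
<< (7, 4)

>> stack.pop()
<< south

>> maze.move(dir: north)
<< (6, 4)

>> maze.sense(dir: north)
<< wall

>> stack.pop()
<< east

>> maze.move(dir: west)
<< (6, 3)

>> maze.sense(dir: north)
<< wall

>> maze.sense(dir: west)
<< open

>> stack.push(x: west)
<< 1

>> maze.move(dir: west)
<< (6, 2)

>> maze.sense(dir: south)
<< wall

>> maze.sense(dir: north)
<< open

>> stack.push(x: north)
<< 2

>> maze.move(dir: north)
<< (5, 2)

>> maze.sense(dir: north)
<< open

>> stack.push(x: north)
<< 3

>> maze.move(dir: north)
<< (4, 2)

>> maze.sense(dir: east)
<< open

>> stack.push(x: east)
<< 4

>> maze.move(dir: east)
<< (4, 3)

>> maze.sense(dir: east)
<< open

>> stack.push(x: east)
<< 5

>> maze.move(dir: east)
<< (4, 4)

>> maze.sense(dir: east)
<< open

>> stack.push(x: east)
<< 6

>> maze.move(dir: east)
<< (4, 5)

>> maze.sense(dir: north)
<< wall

>> stack.pop()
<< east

>> maze.move(dir: west)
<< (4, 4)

>> maze.sense(dir: north)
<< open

>> stack.push(x: north)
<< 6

>> maze.move(dir: north)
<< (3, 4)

>> maze.sense(dir: north)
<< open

>> stack.push(x: north)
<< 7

>> maze.move(dir: north)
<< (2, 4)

>> maze.sense(dir: east)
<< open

>> stack.push(x: east)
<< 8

>> maze.move(dir: east)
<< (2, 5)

>> maze.sense(dir: east)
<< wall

>> maze.sense(dir: north)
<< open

>> stack.push(x: north)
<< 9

>> maze.move(dir: north)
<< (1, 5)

>> maze.sense(dir: east)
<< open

>> stack.push(x: east)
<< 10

>> maze.move(dir: east)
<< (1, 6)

>> maze.sense(dir: north)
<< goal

>> maze.move(dir: north)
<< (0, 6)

Answer: (0, 6)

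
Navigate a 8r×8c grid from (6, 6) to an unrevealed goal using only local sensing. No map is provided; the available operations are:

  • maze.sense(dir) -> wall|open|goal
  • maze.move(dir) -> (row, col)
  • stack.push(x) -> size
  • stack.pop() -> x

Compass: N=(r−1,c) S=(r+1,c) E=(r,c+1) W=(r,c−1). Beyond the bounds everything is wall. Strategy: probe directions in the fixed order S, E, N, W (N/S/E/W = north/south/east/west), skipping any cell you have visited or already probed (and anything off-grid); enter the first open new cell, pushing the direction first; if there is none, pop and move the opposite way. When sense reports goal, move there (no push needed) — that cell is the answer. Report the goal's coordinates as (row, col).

·→ maze.sense(south)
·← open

·→ stack.push(south)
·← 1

·→ maze.move(south)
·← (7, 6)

·→ maze.sense(east)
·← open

·→ stack.push(east)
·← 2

·→ maze.move(east)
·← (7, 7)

·→ maze.sense(north)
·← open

·→ stack.push(north)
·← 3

·→ maze.move(north)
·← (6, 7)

·→ maze.sense(north)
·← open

·→ stack.push(north)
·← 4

·→ maze.move(north)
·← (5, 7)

·→ maze.sense(north)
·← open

·→ stack.push(north)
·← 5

·→ maze.move(north)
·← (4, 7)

·→ maze.sense(north)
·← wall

·→ maze.sense(west)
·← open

·→ stack.push(west)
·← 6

·→ maze.move(west)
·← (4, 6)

·→ maze.sense(south)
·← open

·→ stack.push(south)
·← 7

·→ maze.move(south)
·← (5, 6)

·→ maze.sense(west)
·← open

·→ stack.push(west)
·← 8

·→ maze.move(west)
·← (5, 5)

·→ maze.sense(south)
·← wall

·→ maze.sense(north)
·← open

·→ stack.push(north)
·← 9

·→ maze.move(north)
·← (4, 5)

·→ maze.sense(north)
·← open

·→ stack.push(north)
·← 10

·→ maze.move(north)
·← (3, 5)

·→ maze.sense(east)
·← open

·→ stack.push(east)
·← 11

·→ maze.move(east)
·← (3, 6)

·→ maze.sense(north)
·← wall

·→ stack.pop()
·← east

·→ maze.move(west)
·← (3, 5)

·→ maze.sense(north)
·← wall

·→ maze.sense(west)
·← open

·→ stack.push(west)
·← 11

·→ maze.move(west)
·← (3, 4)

·→ maze.sense(south)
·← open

·→ stack.push(south)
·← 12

·→ maze.move(south)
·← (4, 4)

·→ maze.sense(south)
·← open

·→ stack.push(south)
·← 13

·→ maze.move(south)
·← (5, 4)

·→ maze.sense(south)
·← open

·→ stack.push(south)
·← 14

·→ maze.move(south)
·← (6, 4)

·→ maze.sense(south)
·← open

·→ stack.push(south)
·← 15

·→ maze.move(south)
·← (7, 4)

·→ maze.sense(east)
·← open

·→ stack.push(east)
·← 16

·→ maze.move(east)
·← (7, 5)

·→ stack.pop()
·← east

·→ maze.move(west)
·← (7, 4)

·→ maze.sense(west)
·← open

·→ stack.push(west)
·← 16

·→ maze.move(west)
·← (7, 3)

·→ maze.sense(north)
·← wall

·→ maze.sense(west)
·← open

·→ stack.push(west)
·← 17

·→ maze.move(west)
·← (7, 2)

·→ maze.sense(north)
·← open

·→ stack.push(north)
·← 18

·→ maze.move(north)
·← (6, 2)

·→ maze.sense(north)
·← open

·→ stack.push(north)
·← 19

·→ maze.move(north)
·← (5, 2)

·→ maze.sense(east)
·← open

·→ stack.push(east)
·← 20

·→ maze.move(east)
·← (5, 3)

·→ maze.sense(north)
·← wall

·→ stack.pop()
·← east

·→ maze.move(west)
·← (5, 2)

·→ maze.sense(north)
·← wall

·→ maze.sense(west)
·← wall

·→ stack.pop()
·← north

·→ maze.move(south)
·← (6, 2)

·→ maze.sense(west)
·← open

·→ stack.push(west)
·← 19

·→ maze.move(west)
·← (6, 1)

·→ maze.sense(south)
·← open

·→ stack.push(south)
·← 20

·→ maze.move(south)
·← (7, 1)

·→ maze.sense(west)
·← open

·→ stack.push(west)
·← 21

·→ maze.move(west)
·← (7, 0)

·→ maze.sense(north)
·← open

·→ stack.push(north)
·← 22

·→ maze.move(north)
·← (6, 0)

·→ maze.sense(north)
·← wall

·→ stack.pop()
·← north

·→ maze.move(south)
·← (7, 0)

·→ stack.pop()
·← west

·→ maze.move(east)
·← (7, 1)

·→ stack.pop()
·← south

·→ maze.move(north)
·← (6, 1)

·→ stack.pop()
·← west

·→ maze.move(east)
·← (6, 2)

·→ stack.pop()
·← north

·→ maze.move(south)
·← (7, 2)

·→ stack.pop()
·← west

·→ maze.move(east)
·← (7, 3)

·→ stack.pop()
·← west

·→ maze.move(east)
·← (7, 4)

·→ stack.pop()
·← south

·→ maze.move(north)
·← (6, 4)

·→ stack.pop()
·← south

·→ maze.move(north)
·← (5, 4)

·→ stack.pop()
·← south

·→ maze.move(north)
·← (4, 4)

·→ stack.pop()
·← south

·→ maze.move(north)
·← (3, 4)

·→ maze.sense(north)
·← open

·→ stack.push(north)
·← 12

·→ maze.move(north)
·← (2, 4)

·→ maze.sense(north)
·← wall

·→ maze.sense(west)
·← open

·→ stack.push(west)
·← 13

·→ maze.move(west)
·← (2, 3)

·→ maze.sense(south)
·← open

·→ stack.push(south)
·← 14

·→ maze.move(south)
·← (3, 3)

·→ maze.sense(west)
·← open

·→ stack.push(west)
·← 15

·→ maze.move(west)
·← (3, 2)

·→ maze.sense(north)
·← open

·→ stack.push(north)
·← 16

·→ maze.move(north)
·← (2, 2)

·→ maze.sense(north)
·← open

·→ stack.push(north)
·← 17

·→ maze.move(north)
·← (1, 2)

·→ maze.sense(east)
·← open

·→ stack.push(east)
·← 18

·→ maze.move(east)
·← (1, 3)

·→ maze.sense(north)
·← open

·→ stack.push(north)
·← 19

·→ maze.move(north)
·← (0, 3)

·→ maze.sense(east)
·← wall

·→ maze.sense(west)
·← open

·→ stack.push(west)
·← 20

·→ maze.move(west)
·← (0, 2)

·→ maze.sense(west)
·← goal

·→ maze.move(west)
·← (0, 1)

Answer: (0, 1)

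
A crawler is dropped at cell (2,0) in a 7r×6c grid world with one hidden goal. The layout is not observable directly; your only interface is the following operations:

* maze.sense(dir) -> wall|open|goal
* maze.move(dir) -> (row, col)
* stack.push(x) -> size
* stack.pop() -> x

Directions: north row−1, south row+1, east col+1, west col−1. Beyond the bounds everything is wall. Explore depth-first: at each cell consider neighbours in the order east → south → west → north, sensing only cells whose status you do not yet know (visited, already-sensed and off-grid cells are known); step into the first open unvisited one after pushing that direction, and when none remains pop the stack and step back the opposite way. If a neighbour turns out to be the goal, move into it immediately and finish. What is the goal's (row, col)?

~$ sense east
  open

~$ push east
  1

~$ move east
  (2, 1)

~$ sense east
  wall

~$ sense south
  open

~$ push south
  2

~$ move south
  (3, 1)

~$ sense east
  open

~$ push east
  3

~$ move east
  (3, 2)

~$ sense east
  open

~$ push east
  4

~$ move east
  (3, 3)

~$ sense east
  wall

~$ sense south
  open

~$ push south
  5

~$ move south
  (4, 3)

~$ sense east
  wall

~$ sense south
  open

~$ push south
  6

~$ move south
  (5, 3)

~$ sense east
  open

~$ push east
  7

~$ move east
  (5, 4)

~$ sense east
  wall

~$ sense south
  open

~$ push south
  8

~$ move south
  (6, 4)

~$ sense east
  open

~$ push east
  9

~$ move east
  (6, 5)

~$ pop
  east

~$ move west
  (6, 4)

~$ sense west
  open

~$ push west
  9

~$ move west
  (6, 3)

~$ sense west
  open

~$ push west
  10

~$ move west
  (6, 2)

~$ sense west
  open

~$ push west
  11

~$ move west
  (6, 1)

~$ sense west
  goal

~$ move west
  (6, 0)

Answer: (6, 0)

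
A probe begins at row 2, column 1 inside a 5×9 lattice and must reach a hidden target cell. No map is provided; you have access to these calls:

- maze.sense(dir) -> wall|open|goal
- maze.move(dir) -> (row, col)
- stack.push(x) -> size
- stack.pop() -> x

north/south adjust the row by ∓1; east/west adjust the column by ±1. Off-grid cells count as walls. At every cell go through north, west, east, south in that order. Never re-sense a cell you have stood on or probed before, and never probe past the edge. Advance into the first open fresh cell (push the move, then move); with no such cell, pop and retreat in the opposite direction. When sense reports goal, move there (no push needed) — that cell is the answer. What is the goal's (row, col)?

CALL maze.sense[north]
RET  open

CALL stack.push[north]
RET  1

CALL maze.move[north]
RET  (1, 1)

CALL maze.sense[north]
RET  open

CALL stack.push[north]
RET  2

CALL maze.move[north]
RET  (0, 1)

CALL maze.sense[west]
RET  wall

CALL maze.sense[east]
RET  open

CALL stack.push[east]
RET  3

CALL maze.move[east]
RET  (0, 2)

CALL maze.sense[east]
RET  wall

CALL maze.sense[south]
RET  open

CALL stack.push[south]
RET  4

CALL maze.move[south]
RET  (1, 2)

CALL maze.sense[east]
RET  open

CALL stack.push[east]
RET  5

CALL maze.move[east]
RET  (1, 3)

CALL maze.sense[east]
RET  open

CALL stack.push[east]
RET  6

CALL maze.move[east]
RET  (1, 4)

CALL maze.sense[north]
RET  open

CALL stack.push[north]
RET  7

CALL maze.move[north]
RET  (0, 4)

CALL maze.sense[east]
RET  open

CALL stack.push[east]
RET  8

CALL maze.move[east]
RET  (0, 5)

CALL maze.sense[east]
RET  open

CALL stack.push[east]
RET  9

CALL maze.move[east]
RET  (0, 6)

CALL maze.sense[east]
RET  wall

CALL maze.sense[south]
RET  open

CALL stack.push[south]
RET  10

CALL maze.move[south]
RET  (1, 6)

CALL maze.sense[west]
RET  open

CALL stack.push[west]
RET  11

CALL maze.move[west]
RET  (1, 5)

CALL maze.sense[south]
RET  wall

CALL stack.pop[]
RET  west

CALL maze.move[east]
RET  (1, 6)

CALL maze.sense[east]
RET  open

CALL stack.push[east]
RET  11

CALL maze.move[east]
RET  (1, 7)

CALL maze.sense[east]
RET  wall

CALL maze.sense[south]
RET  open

CALL stack.push[south]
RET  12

CALL maze.move[south]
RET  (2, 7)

CALL maze.sense[west]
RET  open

CALL stack.push[west]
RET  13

CALL maze.move[west]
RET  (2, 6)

CALL maze.sense[south]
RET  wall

CALL stack.pop[]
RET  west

CALL maze.move[east]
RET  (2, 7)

CALL maze.sense[east]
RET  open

CALL stack.push[east]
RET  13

CALL maze.move[east]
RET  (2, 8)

CALL maze.sense[south]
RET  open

CALL stack.push[south]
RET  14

CALL maze.move[south]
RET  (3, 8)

CALL maze.sense[west]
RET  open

CALL stack.push[west]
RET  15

CALL maze.move[west]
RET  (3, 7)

CALL maze.sense[south]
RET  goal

CALL maze.move[south]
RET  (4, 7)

Answer: (4, 7)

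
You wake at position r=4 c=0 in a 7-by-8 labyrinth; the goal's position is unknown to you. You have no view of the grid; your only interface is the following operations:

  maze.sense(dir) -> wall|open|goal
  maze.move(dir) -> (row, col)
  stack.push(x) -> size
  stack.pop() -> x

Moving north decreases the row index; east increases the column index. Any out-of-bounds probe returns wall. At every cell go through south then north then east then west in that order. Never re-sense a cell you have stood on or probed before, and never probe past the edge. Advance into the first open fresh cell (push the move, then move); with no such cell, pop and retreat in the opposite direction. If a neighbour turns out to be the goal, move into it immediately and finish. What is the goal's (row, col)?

$ maze.sense dir='south'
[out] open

$ stack.push x='south'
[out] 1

$ maze.move dir='south'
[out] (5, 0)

$ maze.sense dir='south'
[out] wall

$ maze.sense dir='east'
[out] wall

$ stack.pop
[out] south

$ maze.move dir='north'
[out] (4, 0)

$ maze.sense dir='north'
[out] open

$ stack.push x='north'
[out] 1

$ maze.move dir='north'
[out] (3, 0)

$ maze.sense dir='north'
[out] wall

$ maze.sense dir='east'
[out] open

$ stack.push x='east'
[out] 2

$ maze.move dir='east'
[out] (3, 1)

$ maze.sense dir='south'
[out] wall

$ maze.sense dir='north'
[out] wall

$ maze.sense dir='east'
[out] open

$ stack.push x='east'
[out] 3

$ maze.move dir='east'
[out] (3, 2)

$ maze.sense dir='south'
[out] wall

$ maze.sense dir='north'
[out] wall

$ maze.sense dir='east'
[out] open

$ stack.push x='east'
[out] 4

$ maze.move dir='east'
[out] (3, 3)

$ maze.sense dir='south'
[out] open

$ stack.push x='south'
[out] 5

$ maze.move dir='south'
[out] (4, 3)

$ maze.sense dir='south'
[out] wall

$ maze.sense dir='east'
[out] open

$ stack.push x='east'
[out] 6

$ maze.move dir='east'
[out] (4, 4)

$ maze.sense dir='south'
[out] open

$ stack.push x='south'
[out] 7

$ maze.move dir='south'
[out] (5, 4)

$ maze.sense dir='south'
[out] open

$ stack.push x='south'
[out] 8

$ maze.move dir='south'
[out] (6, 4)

$ maze.sense dir='east'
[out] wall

$ maze.sense dir='west'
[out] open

$ stack.push x='west'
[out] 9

$ maze.move dir='west'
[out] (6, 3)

$ maze.sense dir='west'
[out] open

$ stack.push x='west'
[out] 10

$ maze.move dir='west'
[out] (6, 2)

$ maze.sense dir='north'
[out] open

$ stack.push x='north'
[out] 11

$ maze.move dir='north'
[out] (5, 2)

$ stack.pop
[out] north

$ maze.move dir='south'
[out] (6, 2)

$ maze.sense dir='west'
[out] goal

$ maze.move dir='west'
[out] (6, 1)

Answer: (6, 1)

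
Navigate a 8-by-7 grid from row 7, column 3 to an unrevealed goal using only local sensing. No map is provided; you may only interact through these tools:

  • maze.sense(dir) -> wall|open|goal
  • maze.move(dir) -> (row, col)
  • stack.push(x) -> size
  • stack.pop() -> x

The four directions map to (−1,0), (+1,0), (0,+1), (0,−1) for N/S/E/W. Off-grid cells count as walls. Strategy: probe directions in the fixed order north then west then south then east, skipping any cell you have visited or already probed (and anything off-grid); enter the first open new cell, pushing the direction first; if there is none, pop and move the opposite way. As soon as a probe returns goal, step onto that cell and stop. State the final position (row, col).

Act: maze.sense[dir=north]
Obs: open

Act: stack.push[x=north]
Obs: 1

Act: maze.move[dir=north]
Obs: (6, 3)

Act: maze.sense[dir=north]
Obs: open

Act: stack.push[x=north]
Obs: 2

Act: maze.move[dir=north]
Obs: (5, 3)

Act: maze.sense[dir=north]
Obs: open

Act: stack.push[x=north]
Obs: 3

Act: maze.move[dir=north]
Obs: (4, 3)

Act: maze.sense[dir=north]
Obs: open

Act: stack.push[x=north]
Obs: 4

Act: maze.move[dir=north]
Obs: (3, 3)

Act: maze.sense[dir=north]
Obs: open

Act: stack.push[x=north]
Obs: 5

Act: maze.move[dir=north]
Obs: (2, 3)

Act: maze.sense[dir=north]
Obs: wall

Act: maze.sense[dir=west]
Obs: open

Act: stack.push[x=west]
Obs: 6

Act: maze.move[dir=west]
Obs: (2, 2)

Act: maze.sense[dir=north]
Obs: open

Act: stack.push[x=north]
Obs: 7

Act: maze.move[dir=north]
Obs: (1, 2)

Act: maze.sense[dir=north]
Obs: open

Act: stack.push[x=north]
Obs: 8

Act: maze.move[dir=north]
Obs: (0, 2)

Act: maze.sense[dir=west]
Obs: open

Act: stack.push[x=west]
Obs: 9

Act: maze.move[dir=west]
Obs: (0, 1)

Act: maze.sense[dir=west]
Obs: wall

Act: maze.sense[dir=south]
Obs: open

Act: stack.push[x=south]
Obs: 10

Act: maze.move[dir=south]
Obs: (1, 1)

Act: maze.sense[dir=west]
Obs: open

Act: stack.push[x=west]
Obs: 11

Act: maze.move[dir=west]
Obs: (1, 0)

Act: maze.sense[dir=south]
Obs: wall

Act: stack.pop[]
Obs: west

Act: maze.move[dir=east]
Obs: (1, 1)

Act: maze.sense[dir=south]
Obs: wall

Act: stack.pop[]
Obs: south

Act: maze.move[dir=north]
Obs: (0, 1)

Act: stack.pop[]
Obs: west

Act: maze.move[dir=east]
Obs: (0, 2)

Act: maze.sense[dir=east]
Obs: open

Act: stack.push[x=east]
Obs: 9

Act: maze.move[dir=east]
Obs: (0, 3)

Act: maze.sense[dir=east]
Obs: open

Act: stack.push[x=east]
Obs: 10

Act: maze.move[dir=east]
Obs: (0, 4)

Act: maze.sense[dir=south]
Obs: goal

Act: maze.move[dir=south]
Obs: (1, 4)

Answer: (1, 4)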